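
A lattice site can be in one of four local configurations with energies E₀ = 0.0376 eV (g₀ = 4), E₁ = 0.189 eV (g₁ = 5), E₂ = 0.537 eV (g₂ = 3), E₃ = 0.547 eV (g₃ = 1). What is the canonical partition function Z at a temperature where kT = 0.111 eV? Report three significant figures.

Eᵢ/kT = 0.33874, 1.7027, 4.8378, 4.9279.
Z = Σ gᵢe^(−Eᵢ/kT) = 4·e^(−0.33874) + 5·e^(−1.7027) + 3·e^(−4.8378) + 1·e^(−4.9279) = 2.8507 + 0.91095 + 0.023773 + 0.0072417 = 3.7927.

Z = 3.79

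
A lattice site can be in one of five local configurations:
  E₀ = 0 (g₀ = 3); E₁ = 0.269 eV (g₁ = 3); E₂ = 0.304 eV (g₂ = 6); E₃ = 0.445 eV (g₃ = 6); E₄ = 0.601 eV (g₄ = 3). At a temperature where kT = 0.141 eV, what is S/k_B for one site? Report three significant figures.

2.24

Eᵢ/kT = 0, 1.9078, 2.1560, 3.1560, 4.2624.
Z = Σ gᵢe^(−Eᵢ/kT) = 3·e^(−0) + 3·e^(−1.9078) + 6·e^(−2.1560) + 6·e^(−3.1560) + 3·e^(−4.2624) = 3.0000 + 0.44522 + 0.69472 + 0.25557 + 0.042265 = 4.4378.
⟨E⟩ = Σ EᵢPᵢ = 0.10593 eV.
S/k_B = ln Z + ⟨E⟩/kT = ln(4.4378) + 0.10593/0.141 = 1.4902 + 0.75128 = 2.24.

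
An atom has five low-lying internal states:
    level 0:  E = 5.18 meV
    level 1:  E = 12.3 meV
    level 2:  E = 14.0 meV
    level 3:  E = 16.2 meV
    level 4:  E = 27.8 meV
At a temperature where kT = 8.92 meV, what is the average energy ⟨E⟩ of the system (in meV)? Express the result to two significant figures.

Eᵢ/kT = 0.5807, 1.379, 1.570, 1.816, 3.117.
Z = Σ e^(−Eᵢ/kT) = e^(−0.5807) + e^(−1.379) + e^(−1.570) + e^(−1.816) + e^(−3.117) = 0.5595 + 0.2518 + 0.2080 + 0.1627 + 0.04429 = 1.226.
⟨E⟩ = Σ Eᵢ e^(−Eᵢ/kT) / Z = (5.18·0.5595 + 12.3·0.2518 + 14.0·0.2080 + 16.2·0.1627 + 27.8·0.04429) / 1.226 = 10 meV.

10 meV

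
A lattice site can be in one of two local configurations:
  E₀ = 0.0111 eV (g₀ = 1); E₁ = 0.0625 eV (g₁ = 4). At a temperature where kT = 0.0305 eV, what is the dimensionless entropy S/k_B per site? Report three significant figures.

Eᵢ/kT = 0.36393, 2.0492.
Z = Σ gᵢe^(−Eᵢ/kT) = 1·e^(−0.36393) + 4·e^(−2.0492) = 0.69494 + 0.51535 = 1.2103.
⟨E⟩ = Σ EᵢPᵢ = 0.032986 eV.
S/k_B = ln Z + ⟨E⟩/kT = ln(1.2103) + 0.032986/0.0305 = 0.19087 + 1.0815 = 1.27.

1.27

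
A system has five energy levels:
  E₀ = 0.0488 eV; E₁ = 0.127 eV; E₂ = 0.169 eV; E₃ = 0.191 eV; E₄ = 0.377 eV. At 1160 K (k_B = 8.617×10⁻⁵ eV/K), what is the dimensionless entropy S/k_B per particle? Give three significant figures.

k_BT = 8.617×10⁻⁵ × 1160 K = 0.099957 eV.
Eᵢ/kT = 0.48821, 1.2705, 1.6907, 1.9108, 3.7716.
Z = Σ e^(−Eᵢ/kT) = e^(−0.48821) + e^(−1.2705) + e^(−1.6907) + e^(−1.9108) + e^(−3.7716) = 0.61372 + 0.28069 + 0.18439 + 0.14796 + 0.023015 = 1.2498.
⟨E⟩ = Σ EᵢPᵢ = 0.10697 eV.
S/k_B = ln Z + ⟨E⟩/kT = ln(1.2498) + 0.10697/0.099957 = 0.22298 + 1.0702 = 1.29.

1.29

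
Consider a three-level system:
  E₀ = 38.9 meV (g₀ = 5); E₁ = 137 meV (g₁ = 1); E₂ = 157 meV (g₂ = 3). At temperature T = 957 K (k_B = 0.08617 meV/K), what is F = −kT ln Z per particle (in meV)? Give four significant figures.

-109.1 meV

k_BT = 0.08617 × 957 K = 82.4647 meV.
Eᵢ/kT = 0.471717, 1.66132, 1.90384.
Z = Σ gᵢe^(−Eᵢ/kT) = 5·e^(−0.471717) + 1·e^(−1.66132) + 3·e^(−1.90384) = 3.11965 + 0.189888 + 0.446986 = 3.75652.
F = −kT ln Z = −82.4647 × ln(3.75652) = −82.4647 × 1.32349 = -109.1 meV.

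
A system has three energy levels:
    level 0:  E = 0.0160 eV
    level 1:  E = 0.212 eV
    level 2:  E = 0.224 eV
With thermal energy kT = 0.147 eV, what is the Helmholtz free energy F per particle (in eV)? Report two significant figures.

Eᵢ/kT = 0.1088, 1.442, 1.524.
Z = Σ e^(−Eᵢ/kT) = e^(−0.1088) + e^(−1.442) + e^(−1.524) = 0.8969 + 0.2365 + 0.2178 = 1.351.
F = −kT ln Z = −0.147 × ln(1.351) = −0.147 × 0.3008 = -0.044 eV.

-0.044 eV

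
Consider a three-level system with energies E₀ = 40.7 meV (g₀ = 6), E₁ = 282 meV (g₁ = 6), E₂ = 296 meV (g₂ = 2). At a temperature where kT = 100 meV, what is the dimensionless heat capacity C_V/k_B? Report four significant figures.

0.5550

Eᵢ/kT = 0.407000, 2.82000, 2.96000.
Z = Σ gᵢe^(−Eᵢ/kT) = 6·e^(−0.407000) + 6·e^(−2.82000) + 2·e^(−2.96000) = 3.99387 + 0.357636 + 0.103638 = 4.45514.
⟨E⟩ = 66.0093 meV, ⟨E²⟩ = 9906.94 meV².
C_V/k_B = (⟨E²⟩ − ⟨E⟩²)/(kT)² = (9906.94 − 4357.23)/10000.0 = 0.5550.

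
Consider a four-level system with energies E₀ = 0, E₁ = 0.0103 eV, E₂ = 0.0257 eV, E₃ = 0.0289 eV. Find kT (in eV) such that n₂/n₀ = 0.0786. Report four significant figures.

n₂/n₀ = exp[−(E₂−E₀)/kT] = 0.0786.
⇒ (E₂−E₀)/kT = ln(1/0.0786) = ln(12.7226) = 2.54338.
kT = 0.0257 eV / 2.54338 = 0.01010 eV.

0.01010 eV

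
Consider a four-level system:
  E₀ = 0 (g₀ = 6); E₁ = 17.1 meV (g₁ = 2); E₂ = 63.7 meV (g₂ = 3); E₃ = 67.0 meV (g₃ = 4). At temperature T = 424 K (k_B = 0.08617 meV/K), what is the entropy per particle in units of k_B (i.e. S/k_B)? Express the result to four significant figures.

k_BT = 0.08617 × 424 K = 36.5361 meV.
Eᵢ/kT = 0, 0.468030, 1.74348, 1.83380.
Z = Σ gᵢe^(−Eᵢ/kT) = 6·e^(−0) + 2·e^(−0.468030) + 3·e^(−1.74348) + 4·e^(−1.83380) = 6.00000 + 1.25247 + 0.524732 + 0.639221 = 8.41642.
⟨E⟩ = Σ EᵢPᵢ = 11.6048 meV.
S/k_B = ln Z + ⟨E⟩/kT = ln(8.41642) + 11.6048/36.5361 = 2.13018 + 0.317626 = 2.448.

2.448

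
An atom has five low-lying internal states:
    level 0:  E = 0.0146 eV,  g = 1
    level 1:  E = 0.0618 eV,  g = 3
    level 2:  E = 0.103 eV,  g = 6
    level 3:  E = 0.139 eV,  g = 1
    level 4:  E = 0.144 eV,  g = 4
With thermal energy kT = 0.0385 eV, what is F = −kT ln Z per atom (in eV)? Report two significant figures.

Eᵢ/kT = 0.3792, 1.605, 2.675, 3.610, 3.740.
Z = Σ gᵢe^(−Eᵢ/kT) = 1·e^(−0.3792) + 3·e^(−1.605) + 6·e^(−2.675) + 1·e^(−3.610) + 4·e^(−3.740) = 0.6844 + 0.6027 + 0.4134 + 0.02705 + 0.09502 = 1.823.
F = −kT ln Z = −0.0385 × ln(1.823) = −0.0385 × 0.6005 = -0.023 eV.

-0.023 eV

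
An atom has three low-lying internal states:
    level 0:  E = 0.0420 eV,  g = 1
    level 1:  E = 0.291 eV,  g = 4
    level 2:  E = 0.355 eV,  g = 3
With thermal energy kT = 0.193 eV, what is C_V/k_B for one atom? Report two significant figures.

0.48

Eᵢ/kT = 0.2176, 1.508, 1.839.
Z = Σ gᵢe^(−Eᵢ/kT) = 1·e^(−0.2176) + 4·e^(−1.508) + 3·e^(−1.839) = 0.8044 + 0.8854 + 0.4769 = 2.167.
⟨E⟩ = 0.2126 eV, ⟨E²⟩ = 0.06299 eV².
C_V/k_B = (⟨E²⟩ − ⟨E⟩²)/(kT)² = (0.06299 − 0.04520)/0.03725 = 0.48.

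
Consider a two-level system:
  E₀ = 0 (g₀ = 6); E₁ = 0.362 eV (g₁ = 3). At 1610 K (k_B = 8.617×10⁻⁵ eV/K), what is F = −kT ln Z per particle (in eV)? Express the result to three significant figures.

-0.254 eV

k_BT = 8.617×10⁻⁵ × 1610 K = 0.13873 eV.
Eᵢ/kT = 0, 2.6094.
Z = Σ gᵢe^(−Eᵢ/kT) = 6·e^(−0) + 3·e^(−2.6094) = 6.0000 + 0.22074 = 6.2207.
F = −kT ln Z = −0.13873 × ln(6.2207) = −0.13873 × 1.8279 = -0.254 eV.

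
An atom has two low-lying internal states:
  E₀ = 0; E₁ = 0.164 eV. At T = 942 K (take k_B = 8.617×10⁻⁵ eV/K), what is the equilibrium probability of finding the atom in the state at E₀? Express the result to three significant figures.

0.883

k_BT = 8.617×10⁻⁵ × 942 K = 0.081172 eV.
Eᵢ/kT = 0, 2.0204.
Z = Σ e^(−Eᵢ/kT) = e^(−0) + e^(−2.0204) = 1.0000 + 0.13260 = 1.1326.
P₀ = e^(−E₀/kT) / Z = 1.0000/1.1326 = 0.883.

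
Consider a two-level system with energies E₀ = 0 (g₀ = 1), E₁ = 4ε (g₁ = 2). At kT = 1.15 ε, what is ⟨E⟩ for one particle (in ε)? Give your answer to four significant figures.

Eᵢ/kT = 0, 3.47826.
Z = Σ gᵢe^(−Eᵢ/kT) = 1·e^(−0) + 2·e^(−3.47826) = 1.00000 + 0.0617221 = 1.06172.
⟨E⟩ = Σ Eᵢ gᵢe^(−Eᵢ/kT) / Z = (0·1.00000 + 4·0.0617221) / 1.06172 = 0.2325 ε.

0.2325 ε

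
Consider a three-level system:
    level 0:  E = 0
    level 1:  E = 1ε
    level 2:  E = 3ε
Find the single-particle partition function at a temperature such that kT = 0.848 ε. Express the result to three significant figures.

Z = 1.34

Eᵢ/kT = 0, 1.1792, 3.5377.
Z = Σ e^(−Eᵢ/kT) = e^(−0) + e^(−1.1792) + e^(−3.5377) = 1.0000 + 0.30752 + 0.029080 = 1.3366.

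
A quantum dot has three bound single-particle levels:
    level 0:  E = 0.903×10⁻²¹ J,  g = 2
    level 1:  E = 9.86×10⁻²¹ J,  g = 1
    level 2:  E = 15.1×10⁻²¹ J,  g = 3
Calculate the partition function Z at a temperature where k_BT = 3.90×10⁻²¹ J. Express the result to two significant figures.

Z = 1.7

Eᵢ/kT = 0.2315, 2.528, 3.872.
Z = Σ gᵢe^(−Eᵢ/kT) = 2·e^(−0.2315) + 1·e^(−2.528) + 3·e^(−3.872) = 1.587 + 0.07982 + 0.06245 = 1.729.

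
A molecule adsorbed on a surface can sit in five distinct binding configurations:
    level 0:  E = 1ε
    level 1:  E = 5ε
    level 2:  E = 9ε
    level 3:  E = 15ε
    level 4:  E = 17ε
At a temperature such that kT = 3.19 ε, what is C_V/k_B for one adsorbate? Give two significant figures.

Eᵢ/kT = 0.3135, 1.567, 2.821, 4.702, 5.329.
Z = Σ e^(−Eᵢ/kT) = e^(−0.3135) + e^(−1.567) + e^(−2.821) + e^(−4.702) + e^(−5.329) = 0.7309 + 0.2087 + 0.05955 + 0.009077 + 0.004849 = 1.013.
⟨E⟩ = 2.496 ε, ⟨E²⟩ = 14.03 ε².
C_V/k_B = (⟨E²⟩ − ⟨E⟩²)/(kT)² = (14.03 − 6.230)/10.18 = 0.77.

0.77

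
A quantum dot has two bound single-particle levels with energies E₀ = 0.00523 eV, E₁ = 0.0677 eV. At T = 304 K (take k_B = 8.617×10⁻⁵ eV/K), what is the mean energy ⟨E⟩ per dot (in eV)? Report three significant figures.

0.0105 eV

k_BT = 8.617×10⁻⁵ × 304 K = 0.026196 eV.
Eᵢ/kT = 0.19965, 2.5844.
Z = Σ e^(−Eᵢ/kT) = e^(−0.19965) + e^(−2.5844) = 0.81902 + 0.075441 = 0.89446.
⟨E⟩ = Σ Eᵢ e^(−Eᵢ/kT) / Z = (0.00523·0.81902 + 0.0677·0.075441) / 0.89446 = 0.0105 eV.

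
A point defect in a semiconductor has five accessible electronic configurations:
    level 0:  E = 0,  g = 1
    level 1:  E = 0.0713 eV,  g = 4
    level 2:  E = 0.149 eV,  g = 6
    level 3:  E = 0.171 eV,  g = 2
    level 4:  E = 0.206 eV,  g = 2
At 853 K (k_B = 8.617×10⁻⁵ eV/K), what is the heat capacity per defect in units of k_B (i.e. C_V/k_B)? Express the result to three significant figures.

k_BT = 8.617×10⁻⁵ × 853 K = 0.073503 eV.
Eᵢ/kT = 0, 0.97003, 2.0271, 2.3264, 2.8026.
Z = Σ gᵢe^(−Eᵢ/kT) = 1·e^(−0) + 4·e^(−0.97003) + 6·e^(−2.0271) + 2·e^(−2.3264) + 2·e^(−2.8026) = 1.0000 + 1.5163 + 0.79030 + 0.19529 + 0.12130 = 3.6232.
⟨E⟩ = 0.078453 eV, ⟨E²⟩ = 0.0099668 eV².
C_V/k_B = (⟨E²⟩ − ⟨E⟩²)/(kT)² = (0.0099668 − 0.0061549)/0.0054027 = 0.706.

0.706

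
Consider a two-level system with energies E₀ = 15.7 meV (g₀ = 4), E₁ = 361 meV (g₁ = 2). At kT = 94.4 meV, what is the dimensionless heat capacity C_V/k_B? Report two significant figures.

0.17

Eᵢ/kT = 0.1663, 3.824.
Z = Σ gᵢe^(−Eᵢ/kT) = 4·e^(−0.1663) + 2·e^(−3.824) = 3.387 + 0.04368 = 3.431.
⟨E⟩ = 20.09 meV, ⟨E²⟩ = 1902 meV².
C_V/k_B = (⟨E²⟩ − ⟨E⟩²)/(kT)² = (1902 − 403.6)/8911 = 0.17.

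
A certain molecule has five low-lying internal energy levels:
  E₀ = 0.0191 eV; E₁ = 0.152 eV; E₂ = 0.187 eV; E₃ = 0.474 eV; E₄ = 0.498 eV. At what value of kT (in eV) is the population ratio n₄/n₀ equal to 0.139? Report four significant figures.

n₄/n₀ = exp[−(E₄−E₀)/kT] = 0.139.
⇒ (E₄−E₀)/kT = ln(1/0.139) = ln(7.19424) = 1.97328.
kT = 0.4789 eV / 1.97328 = 0.2427 eV.

0.2427 eV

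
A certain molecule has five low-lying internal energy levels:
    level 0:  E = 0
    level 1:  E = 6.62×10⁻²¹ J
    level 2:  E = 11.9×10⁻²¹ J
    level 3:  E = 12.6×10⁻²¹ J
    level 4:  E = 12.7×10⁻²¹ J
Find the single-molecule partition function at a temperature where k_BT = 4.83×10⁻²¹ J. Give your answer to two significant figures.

Z = 1.5

Eᵢ/kT = 0, 1.371, 2.464, 2.609, 2.629.
Z = Σ e^(−Eᵢ/kT) = e^(−0) + e^(−1.371) + e^(−2.464) + e^(−2.609) + e^(−2.629) = 1.000 + 0.2539 + 0.08509 + 0.07361 + 0.07215 = 1.485.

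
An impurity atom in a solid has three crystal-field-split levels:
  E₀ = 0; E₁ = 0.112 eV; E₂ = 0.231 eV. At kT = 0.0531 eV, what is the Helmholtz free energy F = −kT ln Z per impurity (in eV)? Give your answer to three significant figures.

Eᵢ/kT = 0, 2.1092, 4.3503.
Z = Σ e^(−Eᵢ/kT) = e^(−0) + e^(−2.1092) + e^(−4.3503) = 1.0000 + 0.12133 + 0.012903 = 1.1342.
F = −kT ln Z = −0.0531 × ln(1.1342) = −0.0531 × 0.12593 = -0.00669 eV.

-0.00669 eV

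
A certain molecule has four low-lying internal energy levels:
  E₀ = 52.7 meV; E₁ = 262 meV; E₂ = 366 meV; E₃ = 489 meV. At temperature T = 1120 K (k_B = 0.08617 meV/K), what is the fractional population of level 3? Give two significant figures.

0.0093

k_BT = 0.08617 × 1120 K = 96.51 meV.
Eᵢ/kT = 0.5461, 2.715, 3.792, 5.067.
Z = Σ e^(−Eᵢ/kT) = e^(−0.5461) + e^(−2.715) + e^(−3.792) + e^(−5.067) = 0.5792 + 0.06620 + 0.02255 + 0.006301 = 0.6743.
P₃ = e^(−E₃/kT) / Z = 0.006301/0.6743 = 0.0093.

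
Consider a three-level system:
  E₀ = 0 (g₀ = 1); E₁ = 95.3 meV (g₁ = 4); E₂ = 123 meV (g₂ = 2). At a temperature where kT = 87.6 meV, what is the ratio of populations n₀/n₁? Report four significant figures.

n₀/n₁ = (g₀/g₁) exp[−(E₀−E₁)/kT] = (1/4) × exp(−(-95.3 meV)/(87.6 meV)) = (1/4) × exp(1.08790) = 0.7420.

0.7420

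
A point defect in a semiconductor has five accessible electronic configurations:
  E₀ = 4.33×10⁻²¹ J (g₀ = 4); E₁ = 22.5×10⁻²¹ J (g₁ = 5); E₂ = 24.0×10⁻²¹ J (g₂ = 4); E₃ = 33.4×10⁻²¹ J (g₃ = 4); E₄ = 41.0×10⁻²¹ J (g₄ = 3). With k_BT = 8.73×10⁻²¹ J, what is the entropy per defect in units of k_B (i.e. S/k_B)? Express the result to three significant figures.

Eᵢ/kT = 0.49599, 2.5773, 2.7491, 3.8259, 4.6964.
Z = Σ gᵢe^(−Eᵢ/kT) = 4·e^(−0.49599) + 5·e^(−2.5773) + 4·e^(−2.7491) + 4·e^(−3.8259) + 3·e^(−4.6964) = 2.4359 + 0.37989 + 0.25594 + 0.087195 + 0.027384 = 3.1863.
⟨E⟩ = Σ EᵢPᵢ = 9.1870 ×10⁻²¹ J.
S/k_B = ln Z + ⟨E⟩/kT = ln(3.1863) + 9.1870/8.73 = 1.1589 + 1.0523 = 2.21.

2.21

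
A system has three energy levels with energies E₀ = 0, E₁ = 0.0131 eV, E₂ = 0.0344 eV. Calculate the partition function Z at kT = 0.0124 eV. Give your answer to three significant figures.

Z = 1.41

Eᵢ/kT = 0, 1.0565, 2.7742.
Z = Σ e^(−Eᵢ/kT) = e^(−0) + e^(−1.0565) + e^(−2.7742) = 1.0000 + 0.34767 + 0.062399 = 1.4101.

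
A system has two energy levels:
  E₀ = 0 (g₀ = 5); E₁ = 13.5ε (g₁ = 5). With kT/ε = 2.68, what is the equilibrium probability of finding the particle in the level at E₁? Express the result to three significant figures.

0.00645

Eᵢ/kT = 0, 5.0373.
Z = Σ gᵢe^(−Eᵢ/kT) = 5·e^(−0) + 5·e^(−5.0373) = 5.0000 + 0.032456 = 5.0325.
P₁ = g₁ e^(−E₁/kT) / Z = 0.032456/5.0325 = 0.00645.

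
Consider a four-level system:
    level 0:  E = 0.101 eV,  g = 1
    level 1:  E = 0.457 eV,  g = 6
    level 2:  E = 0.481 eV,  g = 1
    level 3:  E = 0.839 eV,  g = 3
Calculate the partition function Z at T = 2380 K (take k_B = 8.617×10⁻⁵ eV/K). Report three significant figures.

k_BT = 8.617×10⁻⁵ × 2380 K = 0.20508 eV.
Eᵢ/kT = 0.49249, 2.2284, 2.3454, 4.0911.
Z = Σ gᵢe^(−Eᵢ/kT) = 1·e^(−0.49249) + 6·e^(−2.2284) + 1·e^(−2.3454) + 3·e^(−4.0911) = 0.61110 + 0.64620 + 0.095809 + 0.050162 = 1.4033.

Z = 1.40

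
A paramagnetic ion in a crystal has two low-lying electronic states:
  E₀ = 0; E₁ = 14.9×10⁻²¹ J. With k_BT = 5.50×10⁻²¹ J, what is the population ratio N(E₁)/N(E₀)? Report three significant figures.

0.0666

n₁/n₀ = exp[−(E₁−E₀)/kT] = exp(−(14.9 ×10⁻²¹ J)/(5.50 ×10⁻²¹ J)) = exp(-2.7091) = 0.0666.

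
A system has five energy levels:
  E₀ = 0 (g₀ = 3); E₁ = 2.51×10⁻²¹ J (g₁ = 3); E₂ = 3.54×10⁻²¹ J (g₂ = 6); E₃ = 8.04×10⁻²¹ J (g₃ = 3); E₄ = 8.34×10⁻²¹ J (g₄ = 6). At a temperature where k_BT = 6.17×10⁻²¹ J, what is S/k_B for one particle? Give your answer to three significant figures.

Eᵢ/kT = 0, 0.40681, 0.57374, 1.3031, 1.3517.
Z = Σ gᵢe^(−Eᵢ/kT) = 3·e^(−0) + 3·e^(−0.40681) + 6·e^(−0.57374) + 3·e^(−1.3031) + 6·e^(−1.3517) = 3.0000 + 1.9973 + 3.3805 + 0.81506 + 1.5528 = 10.746.
⟨E⟩ = Σ EᵢPᵢ = 3.3951 ×10⁻²¹ J.
S/k_B = ln Z + ⟨E⟩/kT = ln(10.746) + 3.3951/6.17 = 2.3745 + 0.55026 = 2.92.

2.92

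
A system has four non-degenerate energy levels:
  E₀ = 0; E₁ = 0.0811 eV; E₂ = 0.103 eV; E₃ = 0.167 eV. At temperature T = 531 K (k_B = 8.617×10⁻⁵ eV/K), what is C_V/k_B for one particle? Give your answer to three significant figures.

0.850

k_BT = 8.617×10⁻⁵ × 531 K = 0.045756 eV.
Eᵢ/kT = 0, 1.7724, 2.2511, 3.6498.
Z = Σ e^(−Eᵢ/kT) = e^(−0) + e^(−1.7724) + e^(−2.2511) + e^(−3.6498) = 1.0000 + 0.16992 + 0.10528 + 0.025996 = 1.3012.
⟨E⟩ = 0.022261 eV, ⟨E²⟩ = 0.0022745 eV².
C_V/k_B = (⟨E²⟩ − ⟨E⟩²)/(kT)² = (0.0022745 − 0.00049555)/0.0020936 = 0.850.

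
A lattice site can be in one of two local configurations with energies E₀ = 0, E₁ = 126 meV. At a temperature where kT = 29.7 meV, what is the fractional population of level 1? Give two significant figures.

Eᵢ/kT = 0, 4.242.
Z = Σ e^(−Eᵢ/kT) = e^(−0) + e^(−4.242) = 1.000 + 0.01438 = 1.014.
P₁ = e^(−E₁/kT) / Z = 0.01438/1.014 = 0.014.

0.014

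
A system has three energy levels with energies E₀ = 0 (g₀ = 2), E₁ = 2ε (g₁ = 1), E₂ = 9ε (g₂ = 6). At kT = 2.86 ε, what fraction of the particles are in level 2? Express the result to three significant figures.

0.0936

Eᵢ/kT = 0, 0.69930, 3.1469.
Z = Σ gᵢe^(−Eᵢ/kT) = 2·e^(−0) + 1·e^(−0.69930) + 6·e^(−3.1469) = 2.0000 + 0.49693 + 0.25791 = 2.7548.
P₂ = g₂ e^(−E₂/kT) / Z = 0.25791/2.7548 = 0.0936.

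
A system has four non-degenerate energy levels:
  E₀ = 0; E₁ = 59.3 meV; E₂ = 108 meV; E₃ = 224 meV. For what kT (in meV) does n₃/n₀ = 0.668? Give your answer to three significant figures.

555 meV

n₃/n₀ = exp[−(E₃−E₀)/kT] = 0.668.
⇒ (E₃−E₀)/kT = ln(1/0.668) = ln(1.4970) = 0.40346.
kT = 224 meV / 0.40346 = 555 meV.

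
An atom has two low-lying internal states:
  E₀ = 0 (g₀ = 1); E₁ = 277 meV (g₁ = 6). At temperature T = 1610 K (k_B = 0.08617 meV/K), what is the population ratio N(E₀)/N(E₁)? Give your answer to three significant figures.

1.23

k_BT = 0.08617 × 1610 K = 138.73 meV.
n₀/n₁ = (g₀/g₁) exp[−(E₀−E₁)/kT] = (1/6) × exp(−(-277 meV)/(138.73 meV)) = (1/6) × exp(1.9967) = 1.23.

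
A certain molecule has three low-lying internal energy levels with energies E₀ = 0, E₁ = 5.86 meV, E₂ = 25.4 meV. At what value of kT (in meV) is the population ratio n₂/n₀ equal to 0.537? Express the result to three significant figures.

n₂/n₀ = exp[−(E₂−E₀)/kT] = 0.537.
⇒ (E₂−E₀)/kT = ln(1/0.537) = ln(1.8622) = 0.62176.
kT = 25.4 meV / 0.62176 = 40.9 meV.

40.9 meV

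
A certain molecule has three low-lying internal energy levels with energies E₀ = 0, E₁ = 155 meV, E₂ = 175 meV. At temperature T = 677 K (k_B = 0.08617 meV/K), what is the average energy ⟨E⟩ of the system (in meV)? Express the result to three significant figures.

k_BT = 0.08617 × 677 K = 58.337 meV.
Eᵢ/kT = 0, 2.6570, 2.9998.
Z = Σ e^(−Eᵢ/kT) = e^(−0) + e^(−2.6570) + e^(−2.9998) = 1.0000 + 0.070158 + 0.049797 = 1.1200.
⟨E⟩ = Σ Eᵢ e^(−Eᵢ/kT) / Z = (0·1.0000 + 155·0.070158 + 175·0.049797) / 1.1200 = 17.5 meV.

17.5 meV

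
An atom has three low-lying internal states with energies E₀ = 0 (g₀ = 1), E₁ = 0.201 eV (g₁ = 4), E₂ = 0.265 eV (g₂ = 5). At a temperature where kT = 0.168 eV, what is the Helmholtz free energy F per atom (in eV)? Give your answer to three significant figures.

-0.198 eV

Eᵢ/kT = 0, 1.1964, 1.5774.
Z = Σ gᵢe^(−Eᵢ/kT) = 1·e^(−0) + 4·e^(−1.1964) + 5·e^(−1.5774) = 1.0000 + 1.2091 + 1.0326 = 3.2417.
F = −kT ln Z = −0.168 × ln(3.2417) = −0.168 × 1.1761 = -0.198 eV.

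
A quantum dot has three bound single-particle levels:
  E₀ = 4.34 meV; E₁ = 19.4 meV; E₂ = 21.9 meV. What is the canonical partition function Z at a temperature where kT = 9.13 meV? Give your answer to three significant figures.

Eᵢ/kT = 0.47536, 2.1249, 2.3987.
Z = Σ e^(−Eᵢ/kT) = e^(−0.47536) + e^(−2.1249) + e^(−2.3987) = 0.62166 + 0.11944 + 0.090836 = 0.83194.

Z = 0.832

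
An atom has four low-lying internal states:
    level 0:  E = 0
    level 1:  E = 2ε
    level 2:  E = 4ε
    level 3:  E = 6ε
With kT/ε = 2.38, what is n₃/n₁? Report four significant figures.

0.1862

n₃/n₁ = exp[−(E₃−E₁)/kT] = exp(−(4ε)/(2.38ε)) = exp(-1.68067) = 0.1862.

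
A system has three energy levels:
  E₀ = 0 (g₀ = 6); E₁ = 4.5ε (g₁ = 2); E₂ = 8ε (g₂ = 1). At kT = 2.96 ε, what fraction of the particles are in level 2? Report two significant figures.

0.010

Eᵢ/kT = 0, 1.520, 2.703.
Z = Σ gᵢe^(−Eᵢ/kT) = 6·e^(−0) + 2·e^(−1.520) + 1·e^(−2.703) = 6.000 + 0.4374 + 0.06700 = 6.504.
P₂ = g₂ e^(−E₂/kT) / Z = 0.06700/6.504 = 0.010.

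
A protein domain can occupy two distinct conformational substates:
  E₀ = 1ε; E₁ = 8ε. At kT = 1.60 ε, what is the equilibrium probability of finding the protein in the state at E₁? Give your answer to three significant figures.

0.0124

Eᵢ/kT = 0.62500, 5.0000.
Z = Σ e^(−Eᵢ/kT) = e^(−0.62500) + e^(−5.0000) = 0.53526 + 0.0067379 = 0.54200.
P₁ = e^(−E₁/kT) / Z = 0.0067379/0.54200 = 0.0124.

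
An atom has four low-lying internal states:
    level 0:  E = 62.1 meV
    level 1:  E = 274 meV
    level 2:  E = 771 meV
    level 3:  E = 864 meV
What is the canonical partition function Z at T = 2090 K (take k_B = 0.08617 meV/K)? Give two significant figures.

k_BT = 0.08617 × 2090 K = 180.1 meV.
Eᵢ/kT = 0.3448, 1.521, 4.281, 4.797.
Z = Σ e^(−Eᵢ/kT) = e^(−0.3448) + e^(−1.521) + e^(−4.281) + e^(−4.797) = 0.7084 + 0.2185 + 0.01383 + 0.008254 = 0.9490.

Z = 0.95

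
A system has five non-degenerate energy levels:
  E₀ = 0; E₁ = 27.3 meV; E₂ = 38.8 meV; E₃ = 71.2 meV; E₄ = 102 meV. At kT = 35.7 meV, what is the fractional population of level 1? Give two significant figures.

Eᵢ/kT = 0, 0.7647, 1.087, 1.994, 2.857.
Z = Σ e^(−Eᵢ/kT) = e^(−0) + e^(−0.7647) + e^(−1.087) + e^(−1.994) + e^(−2.857) = 1.000 + 0.4655 + 0.3372 + 0.1361 + 0.05744 = 1.996.
P₁ = e^(−E₁/kT) / Z = 0.4655/1.996 = 0.23.

0.23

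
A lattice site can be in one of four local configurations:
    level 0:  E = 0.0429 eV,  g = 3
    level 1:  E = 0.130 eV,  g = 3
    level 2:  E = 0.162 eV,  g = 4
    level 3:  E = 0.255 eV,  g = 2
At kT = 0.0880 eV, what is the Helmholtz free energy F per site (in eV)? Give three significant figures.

Eᵢ/kT = 0.48750, 1.4773, 1.8409, 2.8977.
Z = Σ gᵢe^(−Eᵢ/kT) = 3·e^(−0.48750) + 3·e^(−1.4773) + 4·e^(−1.8409) + 2·e^(−2.8977) = 1.8425 + 0.68476 + 0.63470 + 0.11030 = 3.2723.
F = −kT ln Z = −0.0880 × ln(3.2723) = −0.0880 × 1.1855 = -0.104 eV.

-0.104 eV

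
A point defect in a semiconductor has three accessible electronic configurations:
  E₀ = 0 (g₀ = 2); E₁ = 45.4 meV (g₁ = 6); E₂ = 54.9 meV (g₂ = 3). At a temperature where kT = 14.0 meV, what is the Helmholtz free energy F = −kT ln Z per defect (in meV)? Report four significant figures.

-11.62 meV

Eᵢ/kT = 0, 3.24286, 3.92143.
Z = Σ gᵢe^(−Eᵢ/kT) = 2·e^(−0) + 6·e^(−3.24286) + 3·e^(−3.92143) = 2.00000 + 0.234312 + 0.0594382 = 2.29375.
F = −kT ln Z = −14.0 × ln(2.29375) = −14.0 × 0.830188 = -11.62 meV.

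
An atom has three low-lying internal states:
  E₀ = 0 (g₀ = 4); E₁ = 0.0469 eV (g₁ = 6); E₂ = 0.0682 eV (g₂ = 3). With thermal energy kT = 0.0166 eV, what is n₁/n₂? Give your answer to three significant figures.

n₁/n₂ = (g₁/g₂) exp[−(E₁−E₂)/kT] = (6/3) × exp(−(-0.0213 eV)/(0.0166 eV)) = (6/3) × exp(1.2831) = 7.22.

7.22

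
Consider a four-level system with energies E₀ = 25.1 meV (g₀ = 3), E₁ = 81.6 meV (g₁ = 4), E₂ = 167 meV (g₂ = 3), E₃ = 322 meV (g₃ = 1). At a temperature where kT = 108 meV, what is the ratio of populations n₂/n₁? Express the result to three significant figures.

0.340

n₂/n₁ = (g₂/g₁) exp[−(E₂−E₁)/kT] = (3/4) × exp(−(85.4 meV)/(108 meV)) = (3/4) × exp(-0.79074) = 0.340.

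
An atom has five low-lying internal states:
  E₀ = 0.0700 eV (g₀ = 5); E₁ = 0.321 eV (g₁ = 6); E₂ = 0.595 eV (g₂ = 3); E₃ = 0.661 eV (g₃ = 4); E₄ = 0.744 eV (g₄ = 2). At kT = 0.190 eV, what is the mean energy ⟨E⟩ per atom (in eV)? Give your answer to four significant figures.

0.1619 eV

Eᵢ/kT = 0.368421, 1.68947, 3.13158, 3.47895, 3.91579.
Z = Σ gᵢe^(−Eᵢ/kT) = 5·e^(−0.368421) + 6·e^(−1.68947) + 3·e^(−3.13158) + 4·e^(−3.47895) + 2·e^(−3.91579) = 3.45913 + 1.10770 + 0.130946 + 0.123359 + 0.0398496 = 4.86098.
⟨E⟩ = Σ Eᵢ gᵢe^(−Eᵢ/kT) / Z = (0.0700·3.45913 + 0.321·1.10770 + 0.595·0.130946 + 0.661·0.123359 + 0.744·0.0398496) / 4.86098 = 0.1619 eV.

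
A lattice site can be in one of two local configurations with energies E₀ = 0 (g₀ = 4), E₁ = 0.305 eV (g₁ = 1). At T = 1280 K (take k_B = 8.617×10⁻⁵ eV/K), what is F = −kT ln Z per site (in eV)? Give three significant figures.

-0.155 eV

k_BT = 8.617×10⁻⁵ × 1280 K = 0.11030 eV.
Eᵢ/kT = 0, 2.7652.
Z = Σ gᵢe^(−Eᵢ/kT) = 4·e^(−0) + 1·e^(−2.7652) = 4.0000 + 0.062964 = 4.0630.
F = −kT ln Z = −0.11030 × ln(4.0630) = −0.11030 × 1.4019 = -0.155 eV.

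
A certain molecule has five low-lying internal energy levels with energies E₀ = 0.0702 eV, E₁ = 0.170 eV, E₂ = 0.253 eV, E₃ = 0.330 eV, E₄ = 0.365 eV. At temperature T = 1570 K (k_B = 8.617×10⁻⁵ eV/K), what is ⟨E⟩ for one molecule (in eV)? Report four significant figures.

0.1536 eV

k_BT = 8.617×10⁻⁵ × 1570 K = 0.135287 eV.
Eᵢ/kT = 0.518897, 1.25659, 1.87010, 2.43926, 2.69797.
Z = Σ e^(−Eᵢ/kT) = e^(−0.518897) + e^(−1.25659) + e^(−1.87010) + e^(−2.43926) + e^(−2.69797) = 0.595177 + 0.284623 + 0.154108 + 0.0872254 + 0.0673421 = 1.18848.
⟨E⟩ = Σ Eᵢ e^(−Eᵢ/kT) / Z = (0.0702·0.595177 + 0.170·0.284623 + 0.253·0.154108 + 0.330·0.0872254 + 0.365·0.0673421) / 1.18848 = 0.1536 eV.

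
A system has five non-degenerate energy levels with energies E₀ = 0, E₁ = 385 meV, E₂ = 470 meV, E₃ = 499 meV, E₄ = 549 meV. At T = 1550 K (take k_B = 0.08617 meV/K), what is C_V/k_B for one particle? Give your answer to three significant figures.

k_BT = 0.08617 × 1550 K = 133.56 meV.
Eᵢ/kT = 0, 2.8826, 3.5190, 3.7361, 4.1105.
Z = Σ e^(−Eᵢ/kT) = e^(−0) + e^(−2.8826) + e^(−3.5190) + e^(−3.7361) + e^(−4.1105) = 1.0000 + 0.055989 + 0.029629 + 0.023847 + 0.016400 = 1.1259.
⟨E⟩ = 50.080 meV, ⟨E²⟩ = 22848 meV².
C_V/k_B = (⟨E²⟩ − ⟨E⟩²)/(kT)² = (22848 − 2508.0)/17838 = 1.14.

1.14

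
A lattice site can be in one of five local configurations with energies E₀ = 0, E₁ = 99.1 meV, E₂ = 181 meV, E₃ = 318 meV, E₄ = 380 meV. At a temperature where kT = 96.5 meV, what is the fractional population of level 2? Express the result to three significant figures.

0.0977

Eᵢ/kT = 0, 1.0269, 1.8756, 3.2953, 3.9378.
Z = Σ e^(−Eᵢ/kT) = e^(−0) + e^(−1.0269) + e^(−1.8756) + e^(−3.2953) + e^(−3.9378) = 1.0000 + 0.35812 + 0.15326 + 0.037057 + 0.019491 = 1.5679.
P₂ = e^(−E₂/kT) / Z = 0.15326/1.5679 = 0.0977.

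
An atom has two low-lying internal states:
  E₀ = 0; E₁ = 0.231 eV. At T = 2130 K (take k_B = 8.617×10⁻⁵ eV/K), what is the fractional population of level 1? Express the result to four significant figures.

0.2212

k_BT = 8.617×10⁻⁵ × 2130 K = 0.183542 eV.
Eᵢ/kT = 0, 1.25857.
Z = Σ e^(−Eᵢ/kT) = e^(−0) + e^(−1.25857) = 1.00000 + 0.284060 = 1.28406.
P₁ = e^(−E₁/kT) / Z = 0.284060/1.28406 = 0.2212.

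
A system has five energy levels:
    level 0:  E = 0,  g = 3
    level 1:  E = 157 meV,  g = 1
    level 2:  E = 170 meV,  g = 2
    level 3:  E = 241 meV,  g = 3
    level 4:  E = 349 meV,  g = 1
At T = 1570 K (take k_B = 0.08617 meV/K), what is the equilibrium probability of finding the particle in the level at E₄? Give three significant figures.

k_BT = 0.08617 × 1570 K = 135.29 meV.
Eᵢ/kT = 0, 1.1605, 1.2566, 1.7814, 2.5796.
Z = Σ gᵢe^(−Eᵢ/kT) = 3·e^(−0) + 1·e^(−1.1605) + 2·e^(−1.2566) + 3·e^(−1.7814) + 1·e^(−2.5796) = 3.0000 + 0.31333 + 0.56924 + 0.50521 + 0.075804 = 4.4636.
P₄ = g₄ e^(−E₄/kT) / Z = 0.075804/4.4636 = 0.0170.

0.0170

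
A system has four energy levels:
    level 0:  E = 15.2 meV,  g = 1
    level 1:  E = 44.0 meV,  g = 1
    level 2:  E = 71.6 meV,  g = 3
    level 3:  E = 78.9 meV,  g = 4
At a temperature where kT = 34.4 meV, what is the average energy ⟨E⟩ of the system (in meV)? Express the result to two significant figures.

Eᵢ/kT = 0.4419, 1.279, 2.081, 2.294.
Z = Σ gᵢe^(−Eᵢ/kT) = 1·e^(−0.4419) + 1·e^(−1.279) + 3·e^(−2.081) + 4·e^(−2.294) = 0.6428 + 0.2783 + 0.3744 + 0.4034 = 1.699.
⟨E⟩ = Σ Eᵢ gᵢe^(−Eᵢ/kT) / Z = (15.2·0.6428 + 44.0·0.2783 + 71.6·0.3744 + 78.9·0.4034) / 1.699 = 47 meV.

47 meV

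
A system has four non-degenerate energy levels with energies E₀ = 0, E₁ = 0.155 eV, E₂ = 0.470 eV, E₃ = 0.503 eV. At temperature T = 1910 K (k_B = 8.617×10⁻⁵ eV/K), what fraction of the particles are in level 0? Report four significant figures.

0.6691

k_BT = 8.617×10⁻⁵ × 1910 K = 0.164585 eV.
Eᵢ/kT = 0, 0.941763, 2.85567, 3.05617.
Z = Σ e^(−Eᵢ/kT) = e^(−0) + e^(−0.941763) + e^(−2.85567) + e^(−3.05617) = 1.00000 + 0.389940 + 0.0575173 + 0.0470676 = 1.49452.
P₀ = e^(−E₀/kT) / Z = 1.00000/1.49452 = 0.6691.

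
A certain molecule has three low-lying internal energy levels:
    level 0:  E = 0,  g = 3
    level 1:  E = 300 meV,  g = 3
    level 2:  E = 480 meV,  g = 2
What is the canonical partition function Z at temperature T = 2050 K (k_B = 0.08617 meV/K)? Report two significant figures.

Z = 3.7

k_BT = 0.08617 × 2050 K = 176.6 meV.
Eᵢ/kT = 0, 1.699, 2.718.
Z = Σ gᵢe^(−Eᵢ/kT) = 3·e^(−0) + 3·e^(−1.699) + 2·e^(−2.718) = 3.000 + 0.5486 + 0.1320 = 3.681.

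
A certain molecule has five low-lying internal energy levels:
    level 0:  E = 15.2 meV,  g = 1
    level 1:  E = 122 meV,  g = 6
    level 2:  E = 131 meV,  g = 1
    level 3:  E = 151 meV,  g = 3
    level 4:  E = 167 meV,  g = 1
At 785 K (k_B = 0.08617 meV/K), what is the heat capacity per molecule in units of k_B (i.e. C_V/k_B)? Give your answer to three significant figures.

0.693

k_BT = 0.08617 × 785 K = 67.643 meV.
Eᵢ/kT = 0.22471, 1.8036, 1.9366, 2.2323, 2.4688.
Z = Σ gᵢe^(−Eᵢ/kT) = 1·e^(−0.22471) + 6·e^(−1.8036) + 1·e^(−1.9366) + 3·e^(−2.2323) + 1·e^(−2.4688) = 0.79875 + 0.98823 + 0.14419 + 0.32184 + 0.084686 = 2.3377.
⟨E⟩ = 91.686 meV, ⟨E²⟩ = 11579 meV².
C_V/k_B = (⟨E²⟩ − ⟨E⟩²)/(kT)² = (11579 − 8406.3)/4575.6 = 0.693.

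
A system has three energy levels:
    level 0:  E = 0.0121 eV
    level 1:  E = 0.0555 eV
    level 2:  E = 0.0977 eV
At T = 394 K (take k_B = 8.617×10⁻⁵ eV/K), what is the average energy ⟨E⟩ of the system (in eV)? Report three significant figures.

k_BT = 8.617×10⁻⁵ × 394 K = 0.033951 eV.
Eᵢ/kT = 0.35640, 1.6347, 2.8777.
Z = Σ e^(−Eᵢ/kT) = e^(−0.35640) + e^(−1.6347) + e^(−2.8777) = 0.70019 + 0.19501 + 0.056264 = 0.95146.
⟨E⟩ = Σ Eᵢ e^(−Eᵢ/kT) / Z = (0.0121·0.70019 + 0.0555·0.19501 + 0.0977·0.056264) / 0.95146 = 0.0261 eV.

0.0261 eV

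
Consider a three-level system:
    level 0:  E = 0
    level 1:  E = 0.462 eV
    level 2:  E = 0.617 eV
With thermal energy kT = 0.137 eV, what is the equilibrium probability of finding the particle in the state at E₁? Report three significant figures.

Eᵢ/kT = 0, 3.3723, 4.5036.
Z = Σ e^(−Eᵢ/kT) = e^(−0) + e^(−3.3723) + e^(−4.5036) = 1.0000 + 0.034311 + 0.011069 = 1.0454.
P₁ = e^(−E₁/kT) / Z = 0.034311/1.0454 = 0.0328.

0.0328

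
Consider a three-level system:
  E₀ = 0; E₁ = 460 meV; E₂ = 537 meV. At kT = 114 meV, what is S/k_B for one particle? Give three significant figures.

0.137

Eᵢ/kT = 0, 4.0351, 4.7105.
Z = Σ e^(−Eᵢ/kT) = e^(−0) + e^(−4.0351) + e^(−4.7105) = 1.0000 + 0.017684 + 0.0090003 = 1.0267.
⟨E⟩ = Σ EᵢPᵢ = 12.631 meV.
S/k_B = ln Z + ⟨E⟩/kT = ln(1.0267) + 12.631/114 = 0.026350 + 0.11080 = 0.137.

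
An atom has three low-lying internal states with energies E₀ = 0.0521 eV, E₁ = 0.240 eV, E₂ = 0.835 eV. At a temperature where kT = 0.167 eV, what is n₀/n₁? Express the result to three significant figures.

n₀/n₁ = exp[−(E₀−E₁)/kT] = exp(−(-0.1879 eV)/(0.167 eV)) = exp(1.1251) = 3.08.

3.08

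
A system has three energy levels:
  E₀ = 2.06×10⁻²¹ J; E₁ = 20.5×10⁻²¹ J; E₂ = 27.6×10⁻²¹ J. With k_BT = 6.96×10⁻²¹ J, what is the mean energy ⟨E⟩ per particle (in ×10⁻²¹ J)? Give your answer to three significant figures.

3.84 ×10⁻²¹ J

Eᵢ/kT = 0.29598, 2.9454, 3.9655.
Z = Σ e^(−Eᵢ/kT) = e^(−0.29598) + e^(−2.9454) + e^(−3.9655) = 0.74380 + 0.052581 + 0.018959 = 0.81534.
⟨E⟩ = Σ Eᵢ e^(−Eᵢ/kT) / Z = (2.06·0.74380 + 20.5·0.052581 + 27.6·0.018959) / 0.81534 = 3.84 ×10⁻²¹ J.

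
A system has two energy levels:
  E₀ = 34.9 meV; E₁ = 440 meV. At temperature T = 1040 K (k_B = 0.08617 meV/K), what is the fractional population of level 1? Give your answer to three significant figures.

k_BT = 0.08617 × 1040 K = 89.617 meV.
Eᵢ/kT = 0.38944, 4.9098.
Z = Σ e^(−Eᵢ/kT) = e^(−0.38944) + e^(−4.9098) = 0.67744 + 0.0073740 = 0.68481.
P₁ = e^(−E₁/kT) / Z = 0.0073740/0.68481 = 0.0108.

0.0108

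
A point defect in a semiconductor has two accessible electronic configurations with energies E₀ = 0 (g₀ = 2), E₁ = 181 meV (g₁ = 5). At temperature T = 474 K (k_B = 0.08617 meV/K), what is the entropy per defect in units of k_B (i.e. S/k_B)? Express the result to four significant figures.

k_BT = 0.08617 × 474 K = 40.8446 meV.
Eᵢ/kT = 0, 4.43143.
Z = Σ gᵢe^(−Eᵢ/kT) = 2·e^(−0) + 5·e^(−4.43143) = 2.00000 + 0.0594873 = 2.05949.
⟨E⟩ = Σ EᵢPᵢ = 5.22809 meV.
S/k_B = ln Z + ⟨E⟩/kT = ln(2.05949) + 5.22809/40.8446 = 0.722458 + 0.128000 = 0.8505.

0.8505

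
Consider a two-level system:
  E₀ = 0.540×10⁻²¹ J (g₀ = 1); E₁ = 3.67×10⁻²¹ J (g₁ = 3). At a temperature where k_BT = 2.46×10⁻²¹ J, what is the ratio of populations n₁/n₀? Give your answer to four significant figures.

0.8405

n₁/n₀ = (g₁/g₀) exp[−(E₁−E₀)/kT] = (3/1) × exp(−(3.130 ×10⁻²¹ J)/(2.46 ×10⁻²¹ J)) = (3/1) × exp(-1.27236) = 0.8405.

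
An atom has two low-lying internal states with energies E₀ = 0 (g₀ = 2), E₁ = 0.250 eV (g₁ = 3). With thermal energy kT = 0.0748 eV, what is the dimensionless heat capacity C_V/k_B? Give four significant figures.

Eᵢ/kT = 0, 3.34225.
Z = Σ gᵢe^(−Eᵢ/kT) = 2·e^(−0) + 3·e^(−3.34225) = 2.00000 + 0.106072 = 2.10607.
⟨E⟩ = 0.0125912 eV, ⟨E²⟩ = 0.00314781 eV².
C_V/k_B = (⟨E²⟩ − ⟨E⟩²)/(kT)² = (0.00314781 − 0.000158538)/0.00559504 = 0.5343.

0.5343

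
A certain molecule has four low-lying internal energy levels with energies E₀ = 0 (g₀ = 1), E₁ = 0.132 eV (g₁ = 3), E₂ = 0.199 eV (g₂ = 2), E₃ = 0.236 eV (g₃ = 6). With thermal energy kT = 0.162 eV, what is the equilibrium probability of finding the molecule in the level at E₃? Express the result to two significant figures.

Eᵢ/kT = 0, 0.8148, 1.228, 1.457.
Z = Σ gᵢe^(−Eᵢ/kT) = 1·e^(−0) + 3·e^(−0.8148) + 2·e^(−1.228) + 6·e^(−1.457) = 1.000 + 1.328 + 0.5858 + 1.398 = 4.312.
P₃ = g₃ e^(−E₃/kT) / Z = 1.398/4.312 = 0.32.

0.32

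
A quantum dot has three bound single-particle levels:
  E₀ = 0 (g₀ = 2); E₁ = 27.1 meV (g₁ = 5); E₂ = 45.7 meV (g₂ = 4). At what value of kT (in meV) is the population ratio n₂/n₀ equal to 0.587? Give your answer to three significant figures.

n₂/n₀ = (g₂/g₀) exp[−(E₂−E₀)/kT] = 0.587.
⇒ (E₂−E₀)/kT = ln((4/2)/0.587) = ln(3.4072) = 1.2259.
kT = 45.7 meV / 1.2259 = 37.3 meV.

37.3 meV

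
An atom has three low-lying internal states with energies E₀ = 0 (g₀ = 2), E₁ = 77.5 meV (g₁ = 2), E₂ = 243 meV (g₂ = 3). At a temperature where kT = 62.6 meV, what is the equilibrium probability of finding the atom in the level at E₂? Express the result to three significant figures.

0.0234

Eᵢ/kT = 0, 1.2380, 3.8818.
Z = Σ gᵢe^(−Eᵢ/kT) = 2·e^(−0) + 2·e^(−1.2380) + 3·e^(−3.8818) = 2.0000 + 0.57993 + 0.061841 = 2.6418.
P₂ = g₂ e^(−E₂/kT) / Z = 0.061841/2.6418 = 0.0234.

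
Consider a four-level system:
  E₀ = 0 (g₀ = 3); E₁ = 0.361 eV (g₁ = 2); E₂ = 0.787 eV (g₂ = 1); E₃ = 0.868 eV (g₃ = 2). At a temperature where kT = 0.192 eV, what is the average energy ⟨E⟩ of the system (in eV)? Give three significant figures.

Eᵢ/kT = 0, 1.8802, 4.0990, 4.5208.
Z = Σ gᵢe^(−Eᵢ/kT) = 3·e^(−0) + 2·e^(−1.8802) + 1·e^(−4.0990) + 2·e^(−4.5208) = 3.0000 + 0.30512 + 0.016589 + 0.021761 = 3.3435.
⟨E⟩ = Σ Eᵢ gᵢe^(−Eᵢ/kT) / Z = (0·3.0000 + 0.361·0.30512 + 0.787·0.016589 + 0.868·0.021761) / 3.3435 = 0.0425 eV.

0.0425 eV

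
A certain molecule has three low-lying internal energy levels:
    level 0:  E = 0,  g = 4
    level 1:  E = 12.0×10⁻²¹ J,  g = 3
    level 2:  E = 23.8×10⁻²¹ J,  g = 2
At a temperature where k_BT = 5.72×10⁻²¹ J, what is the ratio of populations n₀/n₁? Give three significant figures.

n₀/n₁ = (g₀/g₁) exp[−(E₀−E₁)/kT] = (4/3) × exp(−(-12.0 ×10⁻²¹ J)/(5.72 ×10⁻²¹ J)) = (4/3) × exp(2.0979) = 10.9.

10.9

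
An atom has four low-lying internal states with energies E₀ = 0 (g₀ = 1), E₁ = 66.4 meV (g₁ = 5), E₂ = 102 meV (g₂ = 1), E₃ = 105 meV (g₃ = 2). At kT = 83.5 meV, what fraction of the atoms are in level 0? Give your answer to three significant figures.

Eᵢ/kT = 0, 0.79521, 1.2216, 1.2575.
Z = Σ gᵢe^(−Eᵢ/kT) = 1·e^(−0) + 5·e^(−0.79521) + 1·e^(−1.2216) + 2·e^(−1.2575) = 1.0000 + 2.2574 + 0.29476 + 0.56873 = 4.1209.
P₀ = g₀ e^(−E₀/kT) / Z = 1.0000/4.1209 = 0.243.

0.243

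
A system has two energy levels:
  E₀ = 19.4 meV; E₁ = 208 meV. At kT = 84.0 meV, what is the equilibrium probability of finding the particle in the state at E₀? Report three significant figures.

Eᵢ/kT = 0.23095, 2.4762.
Z = Σ e^(−Eᵢ/kT) = e^(−0.23095) + e^(−2.4762) = 0.79378 + 0.084062 = 0.87784.
P₀ = e^(−E₀/kT) / Z = 0.79378/0.87784 = 0.904.

0.904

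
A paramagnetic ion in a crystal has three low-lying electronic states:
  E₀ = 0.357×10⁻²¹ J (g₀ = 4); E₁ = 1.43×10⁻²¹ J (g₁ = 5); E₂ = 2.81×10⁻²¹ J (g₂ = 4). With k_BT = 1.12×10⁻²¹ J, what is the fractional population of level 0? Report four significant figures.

0.6284

Eᵢ/kT = 0.318750, 1.27679, 2.50893.
Z = Σ gᵢe^(−Eᵢ/kT) = 4·e^(−0.318750) + 5·e^(−1.27679) + 4·e^(−2.50893) = 2.90823 + 1.39466 + 0.325421 = 4.62831.
P₀ = g₀ e^(−E₀/kT) / Z = 2.90823/4.62831 = 0.6284.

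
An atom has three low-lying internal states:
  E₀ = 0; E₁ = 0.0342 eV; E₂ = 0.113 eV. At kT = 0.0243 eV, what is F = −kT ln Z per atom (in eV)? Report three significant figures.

Eᵢ/kT = 0, 1.4074, 4.6502.
Z = Σ e^(−Eᵢ/kT) = e^(−0) + e^(−1.4074) + e^(−4.6502) = 1.0000 + 0.24478 + 0.0095597 = 1.2543.
F = −kT ln Z = −0.0243 × ln(1.2543) = −0.0243 × 0.22658 = -0.00551 eV.

-0.00551 eV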